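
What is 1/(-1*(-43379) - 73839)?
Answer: -1/30460 ≈ -3.2830e-5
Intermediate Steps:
1/(-1*(-43379) - 73839) = 1/(43379 - 73839) = 1/(-30460) = -1/30460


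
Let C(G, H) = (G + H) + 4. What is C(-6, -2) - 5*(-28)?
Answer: 136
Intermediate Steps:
C(G, H) = 4 + G + H
C(-6, -2) - 5*(-28) = (4 - 6 - 2) - 5*(-28) = -4 + 140 = 136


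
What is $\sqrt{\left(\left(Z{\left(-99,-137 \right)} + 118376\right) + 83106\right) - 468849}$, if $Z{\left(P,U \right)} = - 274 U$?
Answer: $i \sqrt{229829} \approx 479.4 i$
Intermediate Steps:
$\sqrt{\left(\left(Z{\left(-99,-137 \right)} + 118376\right) + 83106\right) - 468849} = \sqrt{\left(\left(\left(-274\right) \left(-137\right) + 118376\right) + 83106\right) - 468849} = \sqrt{\left(\left(37538 + 118376\right) + 83106\right) - 468849} = \sqrt{\left(155914 + 83106\right) - 468849} = \sqrt{239020 - 468849} = \sqrt{-229829} = i \sqrt{229829}$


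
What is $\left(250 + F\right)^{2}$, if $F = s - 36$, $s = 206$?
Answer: $176400$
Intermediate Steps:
$F = 170$ ($F = 206 - 36 = 170$)
$\left(250 + F\right)^{2} = \left(250 + 170\right)^{2} = 420^{2} = 176400$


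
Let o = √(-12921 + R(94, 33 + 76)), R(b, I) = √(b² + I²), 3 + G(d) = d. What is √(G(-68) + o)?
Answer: √(-71 + I*√(12921 - √20717)) ≈ 5.5895 + 10.111*I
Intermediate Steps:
G(d) = -3 + d
R(b, I) = √(I² + b²)
o = √(-12921 + √20717) (o = √(-12921 + √((33 + 76)² + 94²)) = √(-12921 + √(109² + 8836)) = √(-12921 + √(11881 + 8836)) = √(-12921 + √20717) ≈ 113.04*I)
√(G(-68) + o) = √((-3 - 68) + √(-12921 + √20717)) = √(-71 + √(-12921 + √20717))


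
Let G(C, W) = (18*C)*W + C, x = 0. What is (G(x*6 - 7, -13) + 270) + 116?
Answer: 2017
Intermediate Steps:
G(C, W) = C + 18*C*W (G(C, W) = 18*C*W + C = C + 18*C*W)
(G(x*6 - 7, -13) + 270) + 116 = ((0*6 - 7)*(1 + 18*(-13)) + 270) + 116 = ((0 - 7)*(1 - 234) + 270) + 116 = (-7*(-233) + 270) + 116 = (1631 + 270) + 116 = 1901 + 116 = 2017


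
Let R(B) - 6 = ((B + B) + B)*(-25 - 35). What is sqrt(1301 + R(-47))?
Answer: sqrt(9767) ≈ 98.828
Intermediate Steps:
R(B) = 6 - 180*B (R(B) = 6 + ((B + B) + B)*(-25 - 35) = 6 + (2*B + B)*(-60) = 6 + (3*B)*(-60) = 6 - 180*B)
sqrt(1301 + R(-47)) = sqrt(1301 + (6 - 180*(-47))) = sqrt(1301 + (6 + 8460)) = sqrt(1301 + 8466) = sqrt(9767)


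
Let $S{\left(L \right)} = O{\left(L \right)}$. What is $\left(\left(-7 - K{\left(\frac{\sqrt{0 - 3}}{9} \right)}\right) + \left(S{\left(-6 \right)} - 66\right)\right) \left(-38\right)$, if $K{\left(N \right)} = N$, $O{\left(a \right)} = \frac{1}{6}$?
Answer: $\frac{8303}{3} + \frac{38 i \sqrt{3}}{9} \approx 2767.7 + 7.3131 i$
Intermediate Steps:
$O{\left(a \right)} = \frac{1}{6}$
$S{\left(L \right)} = \frac{1}{6}$
$\left(\left(-7 - K{\left(\frac{\sqrt{0 - 3}}{9} \right)}\right) + \left(S{\left(-6 \right)} - 66\right)\right) \left(-38\right) = \left(\left(-7 - \frac{\sqrt{0 - 3}}{9}\right) + \left(\frac{1}{6} - 66\right)\right) \left(-38\right) = \left(\left(-7 - \sqrt{-3} \cdot \frac{1}{9}\right) + \left(\frac{1}{6} - 66\right)\right) \left(-38\right) = \left(\left(-7 - i \sqrt{3} \cdot \frac{1}{9}\right) - \frac{395}{6}\right) \left(-38\right) = \left(\left(-7 - \frac{i \sqrt{3}}{9}\right) - \frac{395}{6}\right) \left(-38\right) = \left(- \frac{437}{6} - \frac{i \sqrt{3}}{9}\right) \left(-38\right) = \frac{8303}{3} + \frac{38 i \sqrt{3}}{9}$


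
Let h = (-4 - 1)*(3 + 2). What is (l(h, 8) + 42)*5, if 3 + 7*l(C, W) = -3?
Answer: 1440/7 ≈ 205.71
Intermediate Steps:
h = -25 (h = -5*5 = -25)
l(C, W) = -6/7 (l(C, W) = -3/7 + (⅐)*(-3) = -3/7 - 3/7 = -6/7)
(l(h, 8) + 42)*5 = (-6/7 + 42)*5 = (288/7)*5 = 1440/7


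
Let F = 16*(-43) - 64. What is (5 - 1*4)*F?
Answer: -752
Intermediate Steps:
F = -752 (F = -688 - 64 = -752)
(5 - 1*4)*F = (5 - 1*4)*(-752) = (5 - 4)*(-752) = 1*(-752) = -752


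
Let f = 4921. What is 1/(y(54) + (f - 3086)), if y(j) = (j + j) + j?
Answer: 1/1997 ≈ 0.00050075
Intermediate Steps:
y(j) = 3*j (y(j) = 2*j + j = 3*j)
1/(y(54) + (f - 3086)) = 1/(3*54 + (4921 - 3086)) = 1/(162 + 1835) = 1/1997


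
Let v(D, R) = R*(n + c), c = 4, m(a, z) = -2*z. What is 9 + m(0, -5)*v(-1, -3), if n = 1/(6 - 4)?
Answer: -126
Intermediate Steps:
n = ½ (n = 1/2 = ½ ≈ 0.50000)
v(D, R) = 9*R/2 (v(D, R) = R*(½ + 4) = R*(9/2) = 9*R/2)
9 + m(0, -5)*v(-1, -3) = 9 + (-2*(-5))*((9/2)*(-3)) = 9 + 10*(-27/2) = 9 - 135 = -126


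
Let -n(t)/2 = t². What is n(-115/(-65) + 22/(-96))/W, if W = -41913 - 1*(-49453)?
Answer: -923521/1467947520 ≈ -0.00062912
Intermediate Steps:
n(t) = -2*t²
W = 7540 (W = -41913 + 49453 = 7540)
n(-115/(-65) + 22/(-96))/W = -2*(-115/(-65) + 22/(-96))²/7540 = -2*(-115*(-1/65) + 22*(-1/96))²*(1/7540) = -2*(23/13 - 11/48)²*(1/7540) = -2*(961/624)²*(1/7540) = -2*923521/389376*(1/7540) = -923521/194688*1/7540 = -923521/1467947520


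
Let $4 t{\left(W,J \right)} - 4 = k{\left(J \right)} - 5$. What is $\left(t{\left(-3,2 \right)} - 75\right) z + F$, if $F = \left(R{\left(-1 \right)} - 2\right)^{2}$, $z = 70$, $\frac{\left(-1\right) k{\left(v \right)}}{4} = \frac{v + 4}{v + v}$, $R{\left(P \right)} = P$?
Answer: $- \frac{10727}{2} \approx -5363.5$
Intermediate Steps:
$k{\left(v \right)} = - \frac{2 \left(4 + v\right)}{v}$ ($k{\left(v \right)} = - 4 \frac{v + 4}{v + v} = - 4 \frac{4 + v}{2 v} = - \frac{2 \left(4 + v\right)}{v}$)
$t{\left(W,J \right)} = - \frac{3}{4} - \frac{2}{J}$ ($t{\left(W,J \right)} = 1 + \frac{\left(-2 - \frac{8}{J}\right) - 5}{4} = 1 + \frac{-7 - \frac{8}{J}}{4} = 1 - \left(\frac{7}{4} + \frac{2}{J}\right) = - \frac{3}{4} - \frac{2}{J}$)
$F = 9$ ($F = \left(-1 - 2\right)^{2} = \left(-3\right)^{2} = 9$)
$\left(t{\left(-3,2 \right)} - 75\right) z + F = \left(\left(- \frac{3}{4} - \frac{2}{2}\right) - 75\right) 70 + 9 = \left(\left(- \frac{3}{4} - 1\right) - 75\right) 70 + 9 = \left(- \frac{7}{4} - 75\right) 70 + 9 = \left(- \frac{307}{4}\right) 70 + 9 = - \frac{10745}{2} + 9 = - \frac{10727}{2}$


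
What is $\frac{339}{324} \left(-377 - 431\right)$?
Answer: $- \frac{22826}{27} \approx -845.41$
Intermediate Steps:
$\frac{339}{324} \left(-377 - 431\right) = 339 \cdot \frac{1}{324} \left(-377 - 431\right) = \frac{113}{108} \left(-808\right) = - \frac{22826}{27}$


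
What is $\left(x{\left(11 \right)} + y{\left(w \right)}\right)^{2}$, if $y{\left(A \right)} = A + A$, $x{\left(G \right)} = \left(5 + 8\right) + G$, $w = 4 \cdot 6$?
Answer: $5184$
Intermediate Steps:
$w = 24$
$x{\left(G \right)} = 13 + G$
$y{\left(A \right)} = 2 A$
$\left(x{\left(11 \right)} + y{\left(w \right)}\right)^{2} = \left(\left(13 + 11\right) + 2 \cdot 24\right)^{2} = \left(24 + 48\right)^{2} = 72^{2} = 5184$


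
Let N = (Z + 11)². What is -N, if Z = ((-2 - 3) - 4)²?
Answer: -8464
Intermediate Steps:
Z = 81 (Z = (-5 - 4)² = (-9)² = 81)
N = 8464 (N = (81 + 11)² = 92² = 8464)
-N = -1*8464 = -8464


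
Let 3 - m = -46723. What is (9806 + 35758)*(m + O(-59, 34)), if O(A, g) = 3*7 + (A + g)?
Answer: 2128841208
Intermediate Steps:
m = 46726 (m = 3 - 1*(-46723) = 3 + 46723 = 46726)
O(A, g) = 21 + A + g (O(A, g) = 21 + (A + g) = 21 + A + g)
(9806 + 35758)*(m + O(-59, 34)) = (9806 + 35758)*(46726 + (21 - 59 + 34)) = 45564*(46726 - 4) = 45564*46722 = 2128841208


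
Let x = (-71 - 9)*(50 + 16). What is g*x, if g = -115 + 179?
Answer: -337920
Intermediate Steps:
g = 64
x = -5280 (x = -80*66 = -5280)
g*x = 64*(-5280) = -337920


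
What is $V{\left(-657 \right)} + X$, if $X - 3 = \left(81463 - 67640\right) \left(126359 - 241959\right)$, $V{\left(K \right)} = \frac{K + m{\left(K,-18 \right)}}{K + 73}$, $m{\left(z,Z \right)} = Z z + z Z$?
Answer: $- \frac{12783510691}{8} \approx -1.5979 \cdot 10^{9}$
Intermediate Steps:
$m{\left(z,Z \right)} = 2 Z z$ ($m{\left(z,Z \right)} = Z z + Z z = 2 Z z$)
$V{\left(K \right)} = - \frac{35 K}{73 + K}$ ($V{\left(K \right)} = \frac{K + 2 \left(-18\right) K}{K + 73} = \frac{K - 36 K}{73 + K} = \frac{\left(-35\right) K}{73 + K} = - \frac{35 K}{73 + K}$)
$X = -1597938797$ ($X = 3 + \left(81463 - 67640\right) \left(126359 - 241959\right) = 3 + \left(81463 - 67640\right) \left(-115600\right) = 3 + 13823 \left(-115600\right) = 3 - 1597938800 = -1597938797$)
$V{\left(-657 \right)} + X = \left(-35\right) \left(-657\right) \frac{1}{73 - 657} - 1597938797 = \left(-35\right) \left(-657\right) \frac{1}{-584} - 1597938797 = \left(-35\right) \left(-657\right) \left(- \frac{1}{584}\right) - 1597938797 = - \frac{315}{8} - 1597938797 = - \frac{12783510691}{8}$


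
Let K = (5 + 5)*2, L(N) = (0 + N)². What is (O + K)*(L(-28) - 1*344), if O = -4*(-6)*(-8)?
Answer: -75680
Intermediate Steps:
L(N) = N²
O = -192 (O = 24*(-8) = -192)
K = 20 (K = 10*2 = 20)
(O + K)*(L(-28) - 1*344) = (-192 + 20)*((-28)² - 1*344) = -172*(784 - 344) = -172*440 = -75680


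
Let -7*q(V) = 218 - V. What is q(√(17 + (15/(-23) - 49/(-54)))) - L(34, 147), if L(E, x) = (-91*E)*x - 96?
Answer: 3184180/7 + √2957478/2898 ≈ 4.5488e+5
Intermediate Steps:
L(E, x) = -96 - 91*E*x (L(E, x) = -91*E*x - 96 = -96 - 91*E*x)
q(V) = -218/7 + V/7 (q(V) = -(218 - V)/7 = -218/7 + V/7)
q(√(17 + (15/(-23) - 49/(-54)))) - L(34, 147) = (-218/7 + √(17 + (15/(-23) - 49/(-54)))/7) - (-96 - 91*34*147) = (-218/7 + √(17 + (15*(-1/23) - 49*(-1/54)))/7) - (-96 - 454818) = (-218/7 + √(17 + (-15/23 + 49/54))/7) - 1*(-454914) = (-218/7 + √(17 + 317/1242)/7) + 454914 = (-218/7 + √(21431/1242)/7) + 454914 = (-218/7 + (√2957478/414)/7) + 454914 = (-218/7 + √2957478/2898) + 454914 = 3184180/7 + √2957478/2898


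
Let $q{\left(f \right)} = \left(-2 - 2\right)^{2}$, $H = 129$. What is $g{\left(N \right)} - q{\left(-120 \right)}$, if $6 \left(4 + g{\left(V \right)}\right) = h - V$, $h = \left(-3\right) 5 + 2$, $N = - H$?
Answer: $- \frac{2}{3} \approx -0.66667$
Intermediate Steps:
$q{\left(f \right)} = 16$ ($q{\left(f \right)} = \left(-4\right)^{2} = 16$)
$N = -129$ ($N = \left(-1\right) 129 = -129$)
$h = -13$ ($h = -15 + 2 = -13$)
$g{\left(V \right)} = - \frac{37}{6} - \frac{V}{6}$ ($g{\left(V \right)} = -4 + \frac{-13 - V}{6} = -4 - \left(\frac{13}{6} + \frac{V}{6}\right) = - \frac{37}{6} - \frac{V}{6}$)
$g{\left(N \right)} - q{\left(-120 \right)} = \left(- \frac{37}{6} - - \frac{43}{2}\right) - 16 = \left(- \frac{37}{6} + \frac{43}{2}\right) - 16 = \frac{46}{3} - 16 = - \frac{2}{3}$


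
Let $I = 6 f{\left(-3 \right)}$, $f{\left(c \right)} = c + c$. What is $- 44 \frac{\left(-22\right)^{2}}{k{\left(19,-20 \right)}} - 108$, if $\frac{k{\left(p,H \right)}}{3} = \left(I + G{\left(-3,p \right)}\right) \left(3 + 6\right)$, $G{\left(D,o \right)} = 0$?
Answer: $- \frac{20920}{243} \approx -86.091$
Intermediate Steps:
$f{\left(c \right)} = 2 c$
$I = -36$ ($I = 6 \cdot 2 \left(-3\right) = 6 \left(-6\right) = -36$)
$k{\left(p,H \right)} = -972$ ($k{\left(p,H \right)} = 3 \left(-36 + 0\right) \left(3 + 6\right) = 3 \left(\left(-36\right) 9\right) = 3 \left(-324\right) = -972$)
$- 44 \frac{\left(-22\right)^{2}}{k{\left(19,-20 \right)}} - 108 = - 44 \frac{\left(-22\right)^{2}}{-972} - 108 = - 44 \cdot 484 \left(- \frac{1}{972}\right) - 108 = \left(-44\right) \left(- \frac{121}{243}\right) - 108 = \frac{5324}{243} - 108 = - \frac{20920}{243}$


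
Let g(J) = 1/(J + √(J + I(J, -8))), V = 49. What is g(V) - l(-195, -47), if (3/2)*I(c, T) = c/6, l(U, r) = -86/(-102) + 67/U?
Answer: -227967/476255 - 3*√10/3017 ≈ -0.48181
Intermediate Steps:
l(U, r) = 43/51 + 67/U (l(U, r) = -86*(-1/102) + 67/U = 43/51 + 67/U)
I(c, T) = c/9 (I(c, T) = 2*(c/6)/3 = c/9)
g(J) = 1/(J + √10*√J/3) (g(J) = 1/(J + √(J + J/9)) = 1/(J + √(10*J/9)) = 1/(J + √10*√J/3))
g(V) - l(-195, -47) = 3/(3*49 + √10*√49) - (43/51 + 67/(-195)) = 3/(147 + √10*7) - (43/51 + 67*(-1/195)) = 3/(147 + 7*√10) - (43/51 - 67/195) = 3/(147 + 7*√10) - 1*552/1105 = 3/(147 + 7*√10) - 552/1105 = -552/1105 + 3/(147 + 7*√10)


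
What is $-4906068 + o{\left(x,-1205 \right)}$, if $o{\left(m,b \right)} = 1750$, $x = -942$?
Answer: $-4904318$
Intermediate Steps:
$-4906068 + o{\left(x,-1205 \right)} = -4906068 + 1750 = -4904318$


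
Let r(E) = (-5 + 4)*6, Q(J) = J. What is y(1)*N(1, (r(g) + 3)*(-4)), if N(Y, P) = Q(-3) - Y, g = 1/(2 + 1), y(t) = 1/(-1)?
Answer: 4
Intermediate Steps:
y(t) = -1
g = 1/3 ≈ 0.33333
r(E) = -6 (r(E) = -1*6 = -6)
N(Y, P) = -3 - Y
y(1)*N(1, (r(g) + 3)*(-4)) = -(-3 - 1*1) = -(-3 - 1) = -1*(-4) = 4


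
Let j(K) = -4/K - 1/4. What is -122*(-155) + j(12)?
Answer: 226913/12 ≈ 18909.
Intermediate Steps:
j(K) = -¼ - 4/K (j(K) = -4/K - 1*¼ = -4/K - ¼ = -¼ - 4/K)
-122*(-155) + j(12) = -122*(-155) + (¼)*(-16 - 1*12)/12 = 18910 + (¼)*(1/12)*(-16 - 12) = 18910 + (¼)*(1/12)*(-28) = 18910 - 7/12 = 226913/12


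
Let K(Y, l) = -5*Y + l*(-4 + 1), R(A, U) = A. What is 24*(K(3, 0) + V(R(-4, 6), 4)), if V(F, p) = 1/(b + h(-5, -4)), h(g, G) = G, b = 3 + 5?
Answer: -354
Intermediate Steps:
b = 8
K(Y, l) = -5*Y - 3*l (K(Y, l) = -5*Y + l*(-3) = -5*Y - 3*l)
V(F, p) = ¼ (V(F, p) = 1/(8 - 4) = 1/4 = ¼)
24*(K(3, 0) + V(R(-4, 6), 4)) = 24*((-5*3 - 3*0) + ¼) = 24*((-15 + 0) + ¼) = 24*(-15 + ¼) = 24*(-59/4) = -354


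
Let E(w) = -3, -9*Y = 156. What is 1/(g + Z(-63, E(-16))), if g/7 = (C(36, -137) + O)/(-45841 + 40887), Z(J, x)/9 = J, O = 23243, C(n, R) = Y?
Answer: -14862/8914493 ≈ -0.0016672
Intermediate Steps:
Y = -52/3 (Y = -⅑*156 = -52/3 ≈ -17.333)
C(n, R) = -52/3
Z(J, x) = 9*J
g = -487739/14862 (g = 7*((-52/3 + 23243)/(-45841 + 40887)) = 7*((69677/3)/(-4954)) = 7*((69677/3)*(-1/4954)) = 7*(-69677/14862) = -487739/14862 ≈ -32.818)
1/(g + Z(-63, E(-16))) = 1/(-487739/14862 + 9*(-63)) = 1/(-487739/14862 - 567) = 1/(-8914493/14862) = -14862/8914493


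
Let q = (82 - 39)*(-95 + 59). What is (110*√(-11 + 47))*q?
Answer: -1021680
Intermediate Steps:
q = -1548 (q = 43*(-36) = -1548)
(110*√(-11 + 47))*q = (110*√(-11 + 47))*(-1548) = (110*√36)*(-1548) = (110*6)*(-1548) = 660*(-1548) = -1021680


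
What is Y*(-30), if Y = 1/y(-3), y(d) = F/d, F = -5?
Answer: -18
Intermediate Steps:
y(d) = -5/d
Y = ⅗ (Y = 1/(-5/(-3)) = 1/(-5*(-⅓)) = 1/(5/3) = ⅗ ≈ 0.60000)
Y*(-30) = (⅗)*(-30) = -18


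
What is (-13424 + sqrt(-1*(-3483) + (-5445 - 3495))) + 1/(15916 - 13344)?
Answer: -34526527/2572 + I*sqrt(5457) ≈ -13424.0 + 73.871*I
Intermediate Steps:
(-13424 + sqrt(-1*(-3483) + (-5445 - 3495))) + 1/(15916 - 13344) = (-13424 + sqrt(3483 - 8940)) + 1/2572 = (-13424 + sqrt(-5457)) + 1/2572 = (-13424 + I*sqrt(5457)) + 1/2572 = -34526527/2572 + I*sqrt(5457)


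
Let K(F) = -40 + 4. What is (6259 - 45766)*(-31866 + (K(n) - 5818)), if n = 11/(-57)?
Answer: 1490204040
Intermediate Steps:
n = -11/57 (n = 11*(-1/57) = -11/57 ≈ -0.19298)
K(F) = -36
(6259 - 45766)*(-31866 + (K(n) - 5818)) = (6259 - 45766)*(-31866 + (-36 - 5818)) = -39507*(-31866 - 5854) = -39507*(-37720) = 1490204040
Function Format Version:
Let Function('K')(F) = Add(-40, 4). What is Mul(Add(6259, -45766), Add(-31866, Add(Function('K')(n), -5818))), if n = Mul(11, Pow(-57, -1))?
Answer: 1490204040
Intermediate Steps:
n = Rational(-11, 57) (n = Mul(11, Rational(-1, 57)) = Rational(-11, 57) ≈ -0.19298)
Function('K')(F) = -36
Mul(Add(6259, -45766), Add(-31866, Add(Function('K')(n), -5818))) = Mul(Add(6259, -45766), Add(-31866, Add(-36, -5818))) = Mul(-39507, Add(-31866, -5854)) = Mul(-39507, -37720) = 1490204040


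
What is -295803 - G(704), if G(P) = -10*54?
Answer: -295263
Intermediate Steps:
G(P) = -540
-295803 - G(704) = -295803 - 1*(-540) = -295803 + 540 = -295263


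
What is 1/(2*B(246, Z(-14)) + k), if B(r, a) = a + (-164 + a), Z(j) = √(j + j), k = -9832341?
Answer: -1404667/13811625666287 - 8*I*√7/96681379664009 ≈ -1.017e-7 - 2.1893e-13*I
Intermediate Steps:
Z(j) = √2*√j (Z(j) = √(2*j) = √2*√j)
B(r, a) = -164 + 2*a
1/(2*B(246, Z(-14)) + k) = 1/(2*(-164 + 2*(√2*√(-14))) - 9832341) = 1/(2*(-164 + 2*(√2*(I*√14))) - 9832341) = 1/(2*(-164 + 2*(2*I*√7)) - 9832341) = 1/(2*(-164 + 4*I*√7) - 9832341) = 1/((-328 + 8*I*√7) - 9832341) = 1/(-9832669 + 8*I*√7)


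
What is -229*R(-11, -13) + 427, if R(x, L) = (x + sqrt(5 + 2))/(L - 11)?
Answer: 7729/24 + 229*sqrt(7)/24 ≈ 347.29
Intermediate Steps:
R(x, L) = (x + sqrt(7))/(-11 + L)
-229*R(-11, -13) + 427 = -229*(-11 + sqrt(7))/(-11 - 13) + 427 = -229*(-11 + sqrt(7))/(-24) + 427 = -(-229)*(-11 + sqrt(7))/24 + 427 = -229*(11/24 - sqrt(7)/24) + 427 = (-2519/24 + 229*sqrt(7)/24) + 427 = 7729/24 + 229*sqrt(7)/24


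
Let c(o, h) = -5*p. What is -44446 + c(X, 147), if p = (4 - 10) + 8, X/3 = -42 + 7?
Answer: -44456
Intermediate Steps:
X = -105 (X = 3*(-42 + 7) = 3*(-35) = -105)
p = 2 (p = -6 + 8 = 2)
c(o, h) = -10 (c(o, h) = -5*2 = -10)
-44446 + c(X, 147) = -44446 - 10 = -44456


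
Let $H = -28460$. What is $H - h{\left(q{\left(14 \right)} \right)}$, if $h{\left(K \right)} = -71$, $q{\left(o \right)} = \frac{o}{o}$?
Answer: $-28389$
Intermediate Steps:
$q{\left(o \right)} = 1$
$H - h{\left(q{\left(14 \right)} \right)} = -28460 - -71 = -28460 + 71 = -28389$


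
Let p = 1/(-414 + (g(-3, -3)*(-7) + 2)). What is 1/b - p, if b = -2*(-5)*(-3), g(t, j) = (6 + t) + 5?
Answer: -73/2340 ≈ -0.031197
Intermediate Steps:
g(t, j) = 11 + t
b = -30 (b = 10*(-3) = -30)
p = -1/468 (p = 1/(-414 + ((11 - 3)*(-7) + 2)) = 1/(-414 + (8*(-7) + 2)) = 1/(-414 + (-56 + 2)) = 1/(-414 - 54) = 1/(-468) = -1/468 ≈ -0.0021368)
1/b - p = 1/(-30) - 1*(-1/468) = -1/30 + 1/468 = -73/2340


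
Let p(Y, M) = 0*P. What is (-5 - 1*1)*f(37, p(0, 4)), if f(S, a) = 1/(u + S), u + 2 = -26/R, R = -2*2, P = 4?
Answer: -12/83 ≈ -0.14458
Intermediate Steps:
p(Y, M) = 0 (p(Y, M) = 0*4 = 0)
R = -4
u = 9/2 (u = -2 - 26/(-4) = -2 - 26*(-¼) = -2 + 13/2 = 9/2 ≈ 4.5000)
f(S, a) = 1/(9/2 + S)
(-5 - 1*1)*f(37, p(0, 4)) = (-5 - 1*1)*(2/(9 + 2*37)) = (-5 - 1)*(2/(9 + 74)) = -12/83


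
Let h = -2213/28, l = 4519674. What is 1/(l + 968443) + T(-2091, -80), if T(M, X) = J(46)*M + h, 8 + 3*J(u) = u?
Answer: -4082176675029/153667276 ≈ -26565.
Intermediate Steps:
J(u) = -8/3 + u/3
h = -2213/28 (h = -2213*1/28 = -2213/28 ≈ -79.036)
T(M, X) = -2213/28 + 38*M/3 (T(M, X) = (-8/3 + (1/3)*46)*M - 2213/28 = (-8/3 + 46/3)*M - 2213/28 = 38*M/3 - 2213/28 = -2213/28 + 38*M/3)
1/(l + 968443) + T(-2091, -80) = 1/(4519674 + 968443) + (-2213/28 + (38/3)*(-2091)) = 1/5488117 + (-2213/28 - 26486) = 1/5488117 - 743821/28 = -4082176675029/153667276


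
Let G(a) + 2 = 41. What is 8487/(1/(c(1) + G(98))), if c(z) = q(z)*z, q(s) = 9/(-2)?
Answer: 585603/2 ≈ 2.9280e+5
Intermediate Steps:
G(a) = 39 (G(a) = -2 + 41 = 39)
q(s) = -9/2 (q(s) = 9*(-½) = -9/2)
c(z) = -9*z/2
8487/(1/(c(1) + G(98))) = 8487/(1/(-9/2*1 + 39)) = 8487/(1/(-9/2 + 39)) = 8487/(1/(69/2)) = 8487/(2/69) = 8487*(69/2) = 585603/2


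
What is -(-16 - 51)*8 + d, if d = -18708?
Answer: -18172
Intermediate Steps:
-(-16 - 51)*8 + d = -(-16 - 51)*8 - 18708 = -(-67)*8 - 18708 = -1*(-536) - 18708 = 536 - 18708 = -18172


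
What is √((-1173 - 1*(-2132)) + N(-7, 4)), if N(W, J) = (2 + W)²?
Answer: 2*√246 ≈ 31.369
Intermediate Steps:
√((-1173 - 1*(-2132)) + N(-7, 4)) = √((-1173 - 1*(-2132)) + (2 - 7)²) = √((-1173 + 2132) + (-5)²) = √(959 + 25) = √984 = 2*√246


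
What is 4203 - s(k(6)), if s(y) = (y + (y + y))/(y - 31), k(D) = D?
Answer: 105093/25 ≈ 4203.7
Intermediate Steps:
s(y) = 3*y/(-31 + y) (s(y) = (y + 2*y)/(-31 + y) = (3*y)/(-31 + y) = 3*y/(-31 + y))
4203 - s(k(6)) = 4203 - 3*6/(-31 + 6) = 4203 - 3*6/(-25) = 4203 - 3*6*(-1)/25 = 4203 - 1*(-18/25) = 4203 + 18/25 = 105093/25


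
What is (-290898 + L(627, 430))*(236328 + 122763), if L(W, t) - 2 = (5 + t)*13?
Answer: -102427475931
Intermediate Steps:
L(W, t) = 67 + 13*t (L(W, t) = 2 + (5 + t)*13 = 2 + (65 + 13*t) = 67 + 13*t)
(-290898 + L(627, 430))*(236328 + 122763) = (-290898 + (67 + 13*430))*(236328 + 122763) = (-290898 + (67 + 5590))*359091 = (-290898 + 5657)*359091 = -285241*359091 = -102427475931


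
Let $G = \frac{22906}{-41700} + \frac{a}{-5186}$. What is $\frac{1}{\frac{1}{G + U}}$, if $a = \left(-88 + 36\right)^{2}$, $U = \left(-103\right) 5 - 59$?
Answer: $- \frac{31090651529}{54064050} \approx -575.07$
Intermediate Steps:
$U = -574$ ($U = -515 - 59 = -574$)
$a = 2704$ ($a = \left(-52\right)^{2} = 2704$)
$G = - \frac{57886829}{54064050}$ ($G = \frac{22906}{-41700} + \frac{2704}{-5186} = 22906 \left(- \frac{1}{41700}\right) + 2704 \left(- \frac{1}{5186}\right) = - \frac{11453}{20850} - \frac{1352}{2593} = - \frac{57886829}{54064050} \approx -1.0707$)
$\frac{1}{\frac{1}{G + U}} = \frac{1}{\frac{1}{- \frac{57886829}{54064050} - 574}} = \frac{1}{\frac{1}{- \frac{31090651529}{54064050}}} = \frac{1}{- \frac{54064050}{31090651529}} = - \frac{31090651529}{54064050}$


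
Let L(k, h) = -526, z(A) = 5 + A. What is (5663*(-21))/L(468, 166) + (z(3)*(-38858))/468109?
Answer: 55505412143/246225334 ≈ 225.43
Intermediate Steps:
(5663*(-21))/L(468, 166) + (z(3)*(-38858))/468109 = (5663*(-21))/(-526) + ((5 + 3)*(-38858))/468109 = -118923*(-1/526) + (8*(-38858))*(1/468109) = 118923/526 - 310864*1/468109 = 118923/526 - 310864/468109 = 55505412143/246225334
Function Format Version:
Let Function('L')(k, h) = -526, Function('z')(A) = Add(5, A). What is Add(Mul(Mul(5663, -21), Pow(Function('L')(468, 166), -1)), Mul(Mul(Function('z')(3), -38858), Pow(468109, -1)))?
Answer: Rational(55505412143, 246225334) ≈ 225.43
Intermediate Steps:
Add(Mul(Mul(5663, -21), Pow(Function('L')(468, 166), -1)), Mul(Mul(Function('z')(3), -38858), Pow(468109, -1))) = Add(Mul(Mul(5663, -21), Pow(-526, -1)), Mul(Mul(Add(5, 3), -38858), Pow(468109, -1))) = Add(Mul(-118923, Rational(-1, 526)), Mul(Mul(8, -38858), Rational(1, 468109))) = Add(Rational(118923, 526), Mul(-310864, Rational(1, 468109))) = Add(Rational(118923, 526), Rational(-310864, 468109)) = Rational(55505412143, 246225334)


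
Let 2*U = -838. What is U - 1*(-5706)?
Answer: 5287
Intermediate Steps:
U = -419 (U = (½)*(-838) = -419)
U - 1*(-5706) = -419 - 1*(-5706) = -419 + 5706 = 5287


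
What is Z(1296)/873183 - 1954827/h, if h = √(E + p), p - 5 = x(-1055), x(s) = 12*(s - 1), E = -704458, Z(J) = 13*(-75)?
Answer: -325/291061 + 1954827*I*√28685/143425 ≈ -0.0011166 + 2308.4*I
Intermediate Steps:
Z(J) = -975
x(s) = -12 + 12*s (x(s) = 12*(-1 + s) = -12 + 12*s)
p = -12667 (p = 5 + (-12 + 12*(-1055)) = 5 + (-12 - 12660) = 5 - 12672 = -12667)
h = 5*I*√28685 (h = √(-704458 - 12667) = √(-717125) = 5*I*√28685 ≈ 846.83*I)
Z(1296)/873183 - 1954827/h = -975/873183 - 1954827*(-I*√28685/143425) = -975*1/873183 - (-1954827)*I*√28685/143425 = -325/291061 + 1954827*I*√28685/143425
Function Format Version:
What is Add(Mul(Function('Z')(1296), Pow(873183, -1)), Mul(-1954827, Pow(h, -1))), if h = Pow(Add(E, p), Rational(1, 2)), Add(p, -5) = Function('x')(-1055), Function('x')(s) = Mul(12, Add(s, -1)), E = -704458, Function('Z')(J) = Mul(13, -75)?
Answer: Add(Rational(-325, 291061), Mul(Rational(1954827, 143425), I, Pow(28685, Rational(1, 2)))) ≈ Add(-0.0011166, Mul(2308.4, I))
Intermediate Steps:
Function('Z')(J) = -975
Function('x')(s) = Add(-12, Mul(12, s)) (Function('x')(s) = Mul(12, Add(-1, s)) = Add(-12, Mul(12, s)))
p = -12667 (p = Add(5, Add(-12, Mul(12, -1055))) = Add(5, Add(-12, -12660)) = Add(5, -12672) = -12667)
h = Mul(5, I, Pow(28685, Rational(1, 2))) (h = Pow(Add(-704458, -12667), Rational(1, 2)) = Pow(-717125, Rational(1, 2)) = Mul(5, I, Pow(28685, Rational(1, 2))) ≈ Mul(846.83, I))
Add(Mul(Function('Z')(1296), Pow(873183, -1)), Mul(-1954827, Pow(h, -1))) = Add(Mul(-975, Pow(873183, -1)), Mul(-1954827, Pow(Mul(5, I, Pow(28685, Rational(1, 2))), -1))) = Add(Mul(-975, Rational(1, 873183)), Mul(-1954827, Mul(Rational(-1, 143425), I, Pow(28685, Rational(1, 2))))) = Add(Rational(-325, 291061), Mul(Rational(1954827, 143425), I, Pow(28685, Rational(1, 2))))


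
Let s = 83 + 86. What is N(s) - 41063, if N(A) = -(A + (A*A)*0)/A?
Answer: -41064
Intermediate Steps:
s = 169
N(A) = -1 (N(A) = -(A + A²*0)/A = -(A + 0)/A = -A/A = -1*1 = -1)
N(s) - 41063 = -1 - 41063 = -41064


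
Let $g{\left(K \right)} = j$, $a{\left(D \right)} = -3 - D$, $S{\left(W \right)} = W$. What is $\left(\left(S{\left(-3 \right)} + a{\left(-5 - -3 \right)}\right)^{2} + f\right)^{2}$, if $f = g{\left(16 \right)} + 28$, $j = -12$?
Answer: $1024$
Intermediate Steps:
$g{\left(K \right)} = -12$
$f = 16$ ($f = -12 + 28 = 16$)
$\left(\left(S{\left(-3 \right)} + a{\left(-5 - -3 \right)}\right)^{2} + f\right)^{2} = \left(\left(-3 - \left(-2 + 3\right)\right)^{2} + 16\right)^{2} = \left(\left(-3 - 1\right)^{2} + 16\right)^{2} = \left(\left(-4\right)^{2} + 16\right)^{2} = \left(16 + 16\right)^{2} = 32^{2} = 1024$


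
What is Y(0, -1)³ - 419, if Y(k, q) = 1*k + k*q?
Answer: -419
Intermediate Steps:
Y(k, q) = k + k*q
Y(0, -1)³ - 419 = (0*(1 - 1))³ - 419 = (0*0)³ - 419 = 0³ - 419 = 0 - 419 = -419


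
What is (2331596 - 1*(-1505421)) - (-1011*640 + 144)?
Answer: 4483913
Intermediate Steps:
(2331596 - 1*(-1505421)) - (-1011*640 + 144) = (2331596 + 1505421) - (-647040 + 144) = 3837017 - 1*(-646896) = 3837017 + 646896 = 4483913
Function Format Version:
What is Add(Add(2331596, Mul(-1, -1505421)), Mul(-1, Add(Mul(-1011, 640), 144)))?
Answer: 4483913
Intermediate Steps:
Add(Add(2331596, Mul(-1, -1505421)), Mul(-1, Add(Mul(-1011, 640), 144))) = Add(Add(2331596, 1505421), Mul(-1, Add(-647040, 144))) = Add(3837017, Mul(-1, -646896)) = Add(3837017, 646896) = 4483913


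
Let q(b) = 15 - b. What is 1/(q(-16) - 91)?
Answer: -1/60 ≈ -0.016667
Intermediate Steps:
1/(q(-16) - 91) = 1/((15 - 1*(-16)) - 91) = 1/((15 + 16) - 91) = 1/(31 - 91) = 1/(-60) = -1/60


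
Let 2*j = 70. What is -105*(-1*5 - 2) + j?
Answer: 770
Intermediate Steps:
j = 35 (j = (½)*70 = 35)
-105*(-1*5 - 2) + j = -105*(-1*5 - 2) + 35 = -105*(-5 - 2) + 35 = -105*(-7) + 35 = 735 + 35 = 770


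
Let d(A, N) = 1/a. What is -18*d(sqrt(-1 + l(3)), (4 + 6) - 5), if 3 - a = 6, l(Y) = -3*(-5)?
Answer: 6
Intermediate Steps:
l(Y) = 15
a = -3 (a = 3 - 1*6 = 3 - 6 = -3)
d(A, N) = -1/3 (d(A, N) = 1/(-3) = -1/3)
-18*d(sqrt(-1 + l(3)), (4 + 6) - 5) = -18*(-1/3) = 6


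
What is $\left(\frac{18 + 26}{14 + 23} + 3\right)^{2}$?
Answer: $\frac{24025}{1369} \approx 17.549$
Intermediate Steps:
$\left(\frac{18 + 26}{14 + 23} + 3\right)^{2} = \left(\frac{44}{37} + 3\right)^{2} = \left(\frac{155}{37}\right)^{2} = \frac{24025}{1369}$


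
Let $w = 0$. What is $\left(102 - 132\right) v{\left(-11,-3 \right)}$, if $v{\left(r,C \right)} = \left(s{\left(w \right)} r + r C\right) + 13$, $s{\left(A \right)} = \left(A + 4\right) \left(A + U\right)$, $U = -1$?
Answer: $-2700$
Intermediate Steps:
$s{\left(A \right)} = \left(-1 + A\right) \left(4 + A\right)$ ($s{\left(A \right)} = \left(A + 4\right) \left(A - 1\right) = \left(4 + A\right) \left(-1 + A\right) = \left(-1 + A\right) \left(4 + A\right)$)
$v{\left(r,C \right)} = 13 - 4 r + C r$ ($v{\left(r,C \right)} = \left(\left(-4 + 0^{2} + 3 \cdot 0\right) r + r C\right) + 13 = \left(\left(-4 + 0 + 0\right) r + C r\right) + 13 = \left(- 4 r + C r\right) + 13 = 13 - 4 r + C r$)
$\left(102 - 132\right) v{\left(-11,-3 \right)} = \left(102 - 132\right) \left(13 - -44 - -33\right) = - 30 \left(13 + 44 + 33\right) = \left(-30\right) 90 = -2700$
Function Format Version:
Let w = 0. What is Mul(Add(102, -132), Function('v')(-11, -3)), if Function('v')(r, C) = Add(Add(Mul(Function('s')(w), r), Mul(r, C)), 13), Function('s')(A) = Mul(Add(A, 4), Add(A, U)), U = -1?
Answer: -2700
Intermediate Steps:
Function('s')(A) = Mul(Add(-1, A), Add(4, A)) (Function('s')(A) = Mul(Add(A, 4), Add(A, -1)) = Mul(Add(4, A), Add(-1, A)) = Mul(Add(-1, A), Add(4, A)))
Function('v')(r, C) = Add(13, Mul(-4, r), Mul(C, r)) (Function('v')(r, C) = Add(Add(Mul(Add(-4, Pow(0, 2), Mul(3, 0)), r), Mul(r, C)), 13) = Add(Add(Mul(Add(-4, 0, 0), r), Mul(C, r)), 13) = Add(Add(Mul(-4, r), Mul(C, r)), 13) = Add(13, Mul(-4, r), Mul(C, r)))
Mul(Add(102, -132), Function('v')(-11, -3)) = Mul(Add(102, -132), Add(13, Mul(-4, -11), Mul(-3, -11))) = Mul(-30, Add(13, 44, 33)) = Mul(-30, 90) = -2700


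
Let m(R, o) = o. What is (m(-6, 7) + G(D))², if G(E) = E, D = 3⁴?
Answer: 7744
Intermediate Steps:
D = 81
(m(-6, 7) + G(D))² = (7 + 81)² = 88² = 7744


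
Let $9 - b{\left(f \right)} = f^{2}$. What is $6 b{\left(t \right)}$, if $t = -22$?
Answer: $-2850$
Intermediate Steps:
$b{\left(f \right)} = 9 - f^{2}$
$6 b{\left(t \right)} = 6 \left(9 - \left(-22\right)^{2}\right) = 6 \left(9 - 484\right) = 6 \left(-475\right) = -2850$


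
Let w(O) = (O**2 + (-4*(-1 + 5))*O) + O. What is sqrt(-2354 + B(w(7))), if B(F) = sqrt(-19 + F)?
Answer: sqrt(-2354 + 5*I*sqrt(3)) ≈ 0.08925 + 48.518*I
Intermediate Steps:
w(O) = O**2 - 15*O (w(O) = (O**2 + (-4*4)*O) + O = (O**2 - 16*O) + O = O**2 - 15*O)
sqrt(-2354 + B(w(7))) = sqrt(-2354 + sqrt(-19 + 7*(-15 + 7))) = sqrt(-2354 + sqrt(-19 + 7*(-8))) = sqrt(-2354 + sqrt(-19 - 56)) = sqrt(-2354 + sqrt(-75)) = sqrt(-2354 + 5*I*sqrt(3))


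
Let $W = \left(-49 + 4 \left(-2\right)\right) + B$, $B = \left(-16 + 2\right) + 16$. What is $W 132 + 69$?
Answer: $-7191$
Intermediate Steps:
$B = 2$ ($B = -14 + 16 = 2$)
$W = -55$ ($W = \left(-49 + 4 \left(-2\right)\right) + 2 = \left(-49 - 8\right) + 2 = -57 + 2 = -55$)
$W 132 + 69 = \left(-55\right) 132 + 69 = -7260 + 69 = -7191$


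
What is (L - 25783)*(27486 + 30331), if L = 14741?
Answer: -638415314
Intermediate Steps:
(L - 25783)*(27486 + 30331) = (14741 - 25783)*(27486 + 30331) = -11042*57817 = -638415314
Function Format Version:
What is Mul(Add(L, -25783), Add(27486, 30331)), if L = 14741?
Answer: -638415314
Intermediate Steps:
Mul(Add(L, -25783), Add(27486, 30331)) = Mul(Add(14741, -25783), Add(27486, 30331)) = Mul(-11042, 57817) = -638415314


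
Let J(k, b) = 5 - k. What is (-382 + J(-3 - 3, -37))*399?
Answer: -148029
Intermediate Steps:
(-382 + J(-3 - 3, -37))*399 = (-382 + (5 - (-3 - 3)))*399 = (-382 + (5 - 1*(-6)))*399 = (-382 + (5 + 6))*399 = (-382 + 11)*399 = -371*399 = -148029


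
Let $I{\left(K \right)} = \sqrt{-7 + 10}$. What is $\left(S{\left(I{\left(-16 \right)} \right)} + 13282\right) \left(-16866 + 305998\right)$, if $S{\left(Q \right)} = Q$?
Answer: $3840251224 + 289132 \sqrt{3} \approx 3.8408 \cdot 10^{9}$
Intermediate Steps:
$I{\left(K \right)} = \sqrt{3}$
$\left(S{\left(I{\left(-16 \right)} \right)} + 13282\right) \left(-16866 + 305998\right) = \left(\sqrt{3} + 13282\right) \left(-16866 + 305998\right) = \left(13282 + \sqrt{3}\right) 289132 = 3840251224 + 289132 \sqrt{3}$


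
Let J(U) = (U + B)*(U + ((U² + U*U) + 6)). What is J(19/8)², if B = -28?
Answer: 16626813025/65536 ≈ 2.5371e+5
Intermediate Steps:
J(U) = (-28 + U)*(6 + U + 2*U²) (J(U) = (U - 28)*(U + ((U² + U*U) + 6)) = (-28 + U)*(U + ((U² + U²) + 6)) = (-28 + U)*(U + (2*U² + 6)) = (-28 + U)*(U + (6 + 2*U²)) = (-28 + U)*(6 + U + 2*U²))
J(19/8)² = (-168 - 55*(19/8)² - 418/8 + 2*(19/8)³)² = (-168 - 55*(19*(⅛))² - 418/8 + 2*(19*(⅛))³)² = (-168 - 55*(19/8)² - 22*19/8 + 2*(19/8)³)² = (-168 - 55*361/64 - 209/4 + 2*(6859/512))² = (-168 - 19855/64 - 209/4 + 6859/256)² = (-128945/256)² = 16626813025/65536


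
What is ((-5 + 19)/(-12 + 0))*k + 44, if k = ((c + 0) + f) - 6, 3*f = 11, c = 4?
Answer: 757/18 ≈ 42.056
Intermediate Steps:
f = 11/3 (f = (1/3)*11 = 11/3 ≈ 3.6667)
k = 5/3 (k = ((4 + 0) + 11/3) - 6 = (4 + 11/3) - 6 = 23/3 - 6 = 5/3 ≈ 1.6667)
((-5 + 19)/(-12 + 0))*k + 44 = ((-5 + 19)/(-12 + 0))*(5/3) + 44 = (14/(-12))*(5/3) + 44 = (14*(-1/12))*(5/3) + 44 = -7/6*5/3 + 44 = -35/18 + 44 = 757/18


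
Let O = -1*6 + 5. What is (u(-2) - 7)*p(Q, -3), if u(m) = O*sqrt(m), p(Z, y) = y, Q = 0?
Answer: 21 + 3*I*sqrt(2) ≈ 21.0 + 4.2426*I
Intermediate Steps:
O = -1 (O = -6 + 5 = -1)
u(m) = -sqrt(m)
(u(-2) - 7)*p(Q, -3) = (-sqrt(-2) - 7)*(-3) = (-I*sqrt(2) - 7)*(-3) = (-7 - I*sqrt(2))*(-3) = 21 + 3*I*sqrt(2)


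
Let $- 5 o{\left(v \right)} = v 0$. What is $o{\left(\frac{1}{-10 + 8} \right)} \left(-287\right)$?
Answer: $0$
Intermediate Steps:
$o{\left(v \right)} = 0$ ($o{\left(v \right)} = - \frac{v 0}{5} = \left(- \frac{1}{5}\right) 0 = 0$)
$o{\left(\frac{1}{-10 + 8} \right)} \left(-287\right) = 0 \left(-287\right) = 0$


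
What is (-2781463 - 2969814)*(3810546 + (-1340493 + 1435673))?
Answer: -22462912112102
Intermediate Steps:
(-2781463 - 2969814)*(3810546 + (-1340493 + 1435673)) = -5751277*(3810546 + 95180) = -5751277*3905726 = -22462912112102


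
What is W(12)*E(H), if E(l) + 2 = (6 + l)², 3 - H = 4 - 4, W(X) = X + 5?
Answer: 1343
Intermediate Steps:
W(X) = 5 + X
H = 3 (H = 3 - (4 - 4) = 3 - 1*0 = 3 + 0 = 3)
E(l) = -2 + (6 + l)²
W(12)*E(H) = (5 + 12)*(-2 + (6 + 3)²) = 17*(-2 + 9²) = 17*(-2 + 81) = 17*79 = 1343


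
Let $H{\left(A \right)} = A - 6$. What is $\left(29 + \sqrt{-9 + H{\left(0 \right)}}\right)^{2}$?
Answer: $\left(29 + i \sqrt{15}\right)^{2} \approx 826.0 + 224.63 i$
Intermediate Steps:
$H{\left(A \right)} = -6 + A$ ($H{\left(A \right)} = A - 6 = -6 + A$)
$\left(29 + \sqrt{-9 + H{\left(0 \right)}}\right)^{2} = \left(29 + \sqrt{-9 + \left(-6 + 0\right)}\right)^{2} = \left(29 + \sqrt{-9 - 6}\right)^{2} = \left(29 + \sqrt{-15}\right)^{2} = \left(29 + i \sqrt{15}\right)^{2}$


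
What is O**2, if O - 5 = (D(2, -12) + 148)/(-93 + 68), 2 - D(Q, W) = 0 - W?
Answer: 169/625 ≈ 0.27040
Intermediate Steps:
D(Q, W) = 2 + W (D(Q, W) = 2 - (0 - W) = 2 - (-1)*W = 2 + W)
O = -13/25 (O = 5 + ((2 - 12) + 148)/(-93 + 68) = 5 + (-10 + 148)/(-25) = 5 + 138*(-1/25) = 5 - 138/25 = -13/25 ≈ -0.52000)
O**2 = (-13/25)**2 = 169/625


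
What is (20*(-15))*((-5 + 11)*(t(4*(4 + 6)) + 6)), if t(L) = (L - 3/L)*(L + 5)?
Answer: -3244725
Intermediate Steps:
t(L) = (5 + L)*(L - 3/L) (t(L) = (L - 3/L)*(5 + L) = (5 + L)*(L - 3/L))
(20*(-15))*((-5 + 11)*(t(4*(4 + 6)) + 6)) = (20*(-15))*((-5 + 11)*((-3 + (4*(4 + 6))**2 - 15*1/(4*(4 + 6)) + 5*(4*(4 + 6))) + 6)) = -1800*((-3 + (4*10)**2 - 15/(4*10) + 5*(4*10)) + 6) = -1800*((-3 + 40**2 - 15/40 + 5*40) + 6) = -1800*((-3 + 1600 - 15*1/40 + 200) + 6) = -1800*((-3 + 1600 - 3/8 + 200) + 6) = -1800*(14373/8 + 6) = -1800*14421/8 = -300*43263/4 = -3244725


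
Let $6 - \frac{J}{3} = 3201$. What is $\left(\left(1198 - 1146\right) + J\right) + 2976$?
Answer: $-6557$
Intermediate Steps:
$J = -9585$ ($J = 18 - 9603 = -9585$)
$\left(\left(1198 - 1146\right) + J\right) + 2976 = \left(\left(1198 - 1146\right) - 9585\right) + 2976 = \left(52 - 9585\right) + 2976 = -9533 + 2976 = -6557$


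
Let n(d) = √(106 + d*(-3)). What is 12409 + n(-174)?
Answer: 12409 + 2*√157 ≈ 12434.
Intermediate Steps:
n(d) = √(106 - 3*d)
12409 + n(-174) = 12409 + √(106 - 3*(-174)) = 12409 + √(106 + 522) = 12409 + √628 = 12409 + 2*√157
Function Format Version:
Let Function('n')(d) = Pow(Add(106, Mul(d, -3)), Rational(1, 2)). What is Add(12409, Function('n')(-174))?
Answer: Add(12409, Mul(2, Pow(157, Rational(1, 2)))) ≈ 12434.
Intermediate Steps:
Function('n')(d) = Pow(Add(106, Mul(-3, d)), Rational(1, 2))
Add(12409, Function('n')(-174)) = Add(12409, Pow(Add(106, Mul(-3, -174)), Rational(1, 2))) = Add(12409, Pow(Add(106, 522), Rational(1, 2))) = Add(12409, Pow(628, Rational(1, 2))) = Add(12409, Mul(2, Pow(157, Rational(1, 2))))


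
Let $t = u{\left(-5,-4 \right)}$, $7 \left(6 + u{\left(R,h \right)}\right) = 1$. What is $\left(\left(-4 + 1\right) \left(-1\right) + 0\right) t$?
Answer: $- \frac{123}{7} \approx -17.571$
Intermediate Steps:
$u{\left(R,h \right)} = - \frac{41}{7}$ ($u{\left(R,h \right)} = -6 + \frac{1}{7} \cdot 1 = -6 + \frac{1}{7} = - \frac{41}{7}$)
$t = - \frac{41}{7} \approx -5.8571$
$\left(\left(-4 + 1\right) \left(-1\right) + 0\right) t = \left(\left(-4 + 1\right) \left(-1\right) + 0\right) \left(- \frac{41}{7}\right) = \left(\left(-3\right) \left(-1\right) + 0\right) \left(- \frac{41}{7}\right) = \left(3 + 0\right) \left(- \frac{41}{7}\right) = 3 \left(- \frac{41}{7}\right) = - \frac{123}{7}$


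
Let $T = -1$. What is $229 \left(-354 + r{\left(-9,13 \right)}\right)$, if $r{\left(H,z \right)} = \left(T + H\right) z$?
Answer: $-110836$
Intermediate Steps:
$r{\left(H,z \right)} = z \left(-1 + H\right)$ ($r{\left(H,z \right)} = \left(-1 + H\right) z = z \left(-1 + H\right)$)
$229 \left(-354 + r{\left(-9,13 \right)}\right) = 229 \left(-354 + 13 \left(-1 - 9\right)\right) = 229 \left(-354 + 13 \left(-10\right)\right) = 229 \left(-354 - 130\right) = 229 \left(-484\right) = -110836$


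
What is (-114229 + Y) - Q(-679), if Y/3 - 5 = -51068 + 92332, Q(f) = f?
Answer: 10257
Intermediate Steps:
Y = 123807 (Y = 15 + 3*(-51068 + 92332) = 15 + 3*41264 = 15 + 123792 = 123807)
(-114229 + Y) - Q(-679) = (-114229 + 123807) - 1*(-679) = 9578 + 679 = 10257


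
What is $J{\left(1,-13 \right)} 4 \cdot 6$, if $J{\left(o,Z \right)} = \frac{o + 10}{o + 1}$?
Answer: $132$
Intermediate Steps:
$J{\left(o,Z \right)} = \frac{10 + o}{1 + o}$
$J{\left(1,-13 \right)} 4 \cdot 6 = \frac{10 + 1}{1 + 1} \cdot 4 \cdot 6 = \frac{1}{2} \cdot 11 \cdot 24 = \frac{11}{2} \cdot 24 = 132$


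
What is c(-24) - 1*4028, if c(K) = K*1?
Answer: -4052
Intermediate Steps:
c(K) = K
c(-24) - 1*4028 = -24 - 1*4028 = -24 - 4028 = -4052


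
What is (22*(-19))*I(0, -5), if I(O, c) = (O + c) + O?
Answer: 2090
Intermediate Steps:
I(O, c) = c + 2*O
(22*(-19))*I(0, -5) = (22*(-19))*(-5 + 2*0) = -418*(-5 + 0) = -418*(-5) = 2090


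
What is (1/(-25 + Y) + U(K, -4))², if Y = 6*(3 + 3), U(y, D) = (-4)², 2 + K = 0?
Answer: 31329/121 ≈ 258.92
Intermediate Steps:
K = -2 (K = -2 + 0 = -2)
U(y, D) = 16
Y = 36 (Y = 6*6 = 36)
(1/(-25 + Y) + U(K, -4))² = (1/(-25 + 36) + 16)² = (1/11 + 16)² = (177/11)² = 31329/121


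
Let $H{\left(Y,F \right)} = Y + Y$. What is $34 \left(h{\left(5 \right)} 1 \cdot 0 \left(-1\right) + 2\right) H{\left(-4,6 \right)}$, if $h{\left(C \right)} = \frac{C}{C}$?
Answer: $-544$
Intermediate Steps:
$h{\left(C \right)} = 1$
$H{\left(Y,F \right)} = 2 Y$
$34 \left(h{\left(5 \right)} 1 \cdot 0 \left(-1\right) + 2\right) H{\left(-4,6 \right)} = 34 \left(1 \cdot 1 \cdot 0 \left(-1\right) + 2\right) 2 \left(-4\right) = 34 \left(1 \cdot 0 \left(-1\right) + 2\right) \left(-8\right) = 34 \left(1 \cdot 0 + 2\right) \left(-8\right) = 34 \left(0 + 2\right) \left(-8\right) = 34 \cdot 2 \left(-8\right) = 68 \left(-8\right) = -544$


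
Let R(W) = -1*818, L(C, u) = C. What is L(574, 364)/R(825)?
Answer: -287/409 ≈ -0.70171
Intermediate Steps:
R(W) = -818
L(574, 364)/R(825) = 574/(-818) = 574*(-1/818) = -287/409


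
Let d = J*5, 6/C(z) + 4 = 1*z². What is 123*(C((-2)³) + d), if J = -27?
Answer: -165927/10 ≈ -16593.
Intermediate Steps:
C(z) = 6/(-4 + z²) (C(z) = 6/(-4 + 1*z²) = 6/(-4 + z²))
d = -135 (d = -27*5 = -135)
123*(C((-2)³) + d) = 123*(6/(-4 + ((-2)³)²) - 135) = 123*(6/(-4 + (-8)²) - 135) = 123*(6/(-4 + 64) - 135) = 123*(6/60 - 135) = 123*(6*(1/60) - 135) = 123*(⅒ - 135) = 123*(-1349/10) = -165927/10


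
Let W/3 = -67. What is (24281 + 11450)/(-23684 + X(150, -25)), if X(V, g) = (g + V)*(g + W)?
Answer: -35731/51934 ≈ -0.68801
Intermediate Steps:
W = -201 (W = 3*(-67) = -201)
X(V, g) = (-201 + g)*(V + g) (X(V, g) = (g + V)*(g - 201) = (V + g)*(-201 + g) = (-201 + g)*(V + g))
(24281 + 11450)/(-23684 + X(150, -25)) = (24281 + 11450)/(-23684 + ((-25)² - 201*150 - 201*(-25) + 150*(-25))) = 35731/(-23684 + (625 - 30150 + 5025 - 3750)) = 35731/(-23684 - 28250) = 35731/(-51934) = 35731*(-1/51934) = -35731/51934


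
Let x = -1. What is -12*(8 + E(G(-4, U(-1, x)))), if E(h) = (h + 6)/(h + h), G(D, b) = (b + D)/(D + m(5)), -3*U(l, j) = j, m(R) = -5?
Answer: -2094/11 ≈ -190.36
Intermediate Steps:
U(l, j) = -j/3
G(D, b) = (D + b)/(-5 + D) (G(D, b) = (b + D)/(D - 5) = (D + b)/(-5 + D))
E(h) = (6 + h)/(2*h) (E(h) = (6 + h)/((2*h)) = (6 + h)*(1/(2*h)) = (6 + h)/(2*h))
-12*(8 + E(G(-4, U(-1, x)))) = -12*(8 + (6 + (-4 - 1/3*(-1))/(-5 - 4))/(2*(((-4 - 1/3*(-1))/(-5 - 4))))) = -12*(8 + (6 + (-4 + 1/3)/(-9))/(2*(((-4 + 1/3)/(-9))))) = -12*(8 + (6 - 1/9*(-11/3))/(2*((-1/9*(-11/3))))) = -12*(8 + (6 + 11/27)/(2*(11/27))) = -12*(8 + (1/2)*(27/11)*(173/27)) = -12*(8 + 173/22) = -12*349/22 = -2094/11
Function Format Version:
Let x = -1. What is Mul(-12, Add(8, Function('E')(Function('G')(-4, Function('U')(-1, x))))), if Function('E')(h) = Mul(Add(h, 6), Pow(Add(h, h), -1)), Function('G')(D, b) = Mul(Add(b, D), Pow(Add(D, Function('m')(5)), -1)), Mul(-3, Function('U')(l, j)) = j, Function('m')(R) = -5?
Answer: Rational(-2094, 11) ≈ -190.36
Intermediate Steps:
Function('U')(l, j) = Mul(Rational(-1, 3), j)
Function('G')(D, b) = Mul(Pow(Add(-5, D), -1), Add(D, b)) (Function('G')(D, b) = Mul(Add(b, D), Pow(Add(D, -5), -1)) = Mul(Add(D, b), Pow(Add(-5, D), -1)) = Mul(Pow(Add(-5, D), -1), Add(D, b)))
Function('E')(h) = Mul(Rational(1, 2), Pow(h, -1), Add(6, h)) (Function('E')(h) = Mul(Add(6, h), Pow(Mul(2, h), -1)) = Mul(Add(6, h), Mul(Rational(1, 2), Pow(h, -1))) = Mul(Rational(1, 2), Pow(h, -1), Add(6, h)))
Mul(-12, Add(8, Function('E')(Function('G')(-4, Function('U')(-1, x))))) = Mul(-12, Add(8, Mul(Rational(1, 2), Pow(Mul(Pow(Add(-5, -4), -1), Add(-4, Mul(Rational(-1, 3), -1))), -1), Add(6, Mul(Pow(Add(-5, -4), -1), Add(-4, Mul(Rational(-1, 3), -1))))))) = Mul(-12, Add(8, Mul(Rational(1, 2), Pow(Mul(Pow(-9, -1), Add(-4, Rational(1, 3))), -1), Add(6, Mul(Pow(-9, -1), Add(-4, Rational(1, 3))))))) = Mul(-12, Add(8, Mul(Rational(1, 2), Pow(Mul(Rational(-1, 9), Rational(-11, 3)), -1), Add(6, Mul(Rational(-1, 9), Rational(-11, 3)))))) = Mul(-12, Add(8, Mul(Rational(1, 2), Pow(Rational(11, 27), -1), Add(6, Rational(11, 27))))) = Mul(-12, Add(8, Mul(Rational(1, 2), Rational(27, 11), Rational(173, 27)))) = Mul(-12, Add(8, Rational(173, 22))) = Mul(-12, Rational(349, 22)) = Rational(-2094, 11)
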